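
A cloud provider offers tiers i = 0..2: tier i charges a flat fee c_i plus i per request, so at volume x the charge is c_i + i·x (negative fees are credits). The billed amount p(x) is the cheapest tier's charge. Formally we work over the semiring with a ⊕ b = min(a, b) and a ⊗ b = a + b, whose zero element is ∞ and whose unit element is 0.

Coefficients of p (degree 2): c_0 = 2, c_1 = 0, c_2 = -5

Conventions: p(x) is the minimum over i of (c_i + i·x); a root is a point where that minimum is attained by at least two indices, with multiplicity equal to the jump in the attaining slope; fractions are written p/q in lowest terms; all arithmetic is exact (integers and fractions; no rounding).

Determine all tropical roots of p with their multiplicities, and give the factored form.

hull edge (i=0, c=2) to (i=2, c=-5): slope -7/2, span 2
Factored form: p(x) = -5 ⊗ (x ⊕ 7/2) ⊗ (x ⊕ 7/2)
Answer: roots = 7/2 (mult 2)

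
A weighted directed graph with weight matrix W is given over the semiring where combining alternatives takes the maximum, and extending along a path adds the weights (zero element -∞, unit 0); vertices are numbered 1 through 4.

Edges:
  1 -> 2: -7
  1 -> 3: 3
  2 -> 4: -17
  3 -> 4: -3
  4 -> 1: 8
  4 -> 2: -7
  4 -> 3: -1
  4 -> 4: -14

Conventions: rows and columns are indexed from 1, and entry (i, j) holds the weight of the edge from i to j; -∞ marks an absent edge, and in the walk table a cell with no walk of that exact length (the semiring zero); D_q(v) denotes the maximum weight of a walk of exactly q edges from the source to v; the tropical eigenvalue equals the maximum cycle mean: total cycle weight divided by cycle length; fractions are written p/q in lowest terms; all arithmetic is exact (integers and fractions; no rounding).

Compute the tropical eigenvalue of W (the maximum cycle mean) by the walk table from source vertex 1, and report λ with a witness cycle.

q=0: [0, -∞, -∞, -∞]
q=1: [-∞, -7, 3, -∞]
q=2: [-∞, -∞, -∞, 0]
q=3: [8, -7, -1, -14]
q=4: [-6, 1, 11, -4]
Optimal cycle mean attained by: cycle 1->3->4->1, total 3 + (-3) + 8, length 3.
Answer: λ = 8/3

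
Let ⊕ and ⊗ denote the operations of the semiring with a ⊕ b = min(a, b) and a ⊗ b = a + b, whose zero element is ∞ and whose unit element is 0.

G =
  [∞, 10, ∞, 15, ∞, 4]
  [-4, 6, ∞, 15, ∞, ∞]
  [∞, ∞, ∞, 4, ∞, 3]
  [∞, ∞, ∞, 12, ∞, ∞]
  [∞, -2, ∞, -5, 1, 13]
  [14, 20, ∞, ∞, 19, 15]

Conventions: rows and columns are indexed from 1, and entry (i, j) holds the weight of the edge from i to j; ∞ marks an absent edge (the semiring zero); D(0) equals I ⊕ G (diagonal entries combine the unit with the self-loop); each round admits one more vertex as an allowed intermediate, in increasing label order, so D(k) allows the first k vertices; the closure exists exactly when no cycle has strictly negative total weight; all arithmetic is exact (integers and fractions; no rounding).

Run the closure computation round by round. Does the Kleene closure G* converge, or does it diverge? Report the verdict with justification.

D(0):
  [0, 10, ∞, 15, ∞, 4]
  [-4, 0, ∞, 15, ∞, ∞]
  [∞, ∞, 0, 4, ∞, 3]
  [∞, ∞, ∞, 0, ∞, ∞]
  [∞, -2, ∞, -5, 0, 13]
  [14, 20, ∞, ∞, 19, 0]
D(1):
  [0, 10, ∞, 15, ∞, 4]
  [-4, 0, ∞, 11, ∞, 0]
  [∞, ∞, 0, 4, ∞, 3]
  [∞, ∞, ∞, 0, ∞, ∞]
  [∞, -2, ∞, -5, 0, 13]
  [14, 20, ∞, 29, 19, 0]
D(2):
  [0, 10, ∞, 15, ∞, 4]
  [-4, 0, ∞, 11, ∞, 0]
  [∞, ∞, 0, 4, ∞, 3]
  [∞, ∞, ∞, 0, ∞, ∞]
  [-6, -2, ∞, -5, 0, -2]
  [14, 20, ∞, 29, 19, 0]
D(3):
  [0, 10, ∞, 15, ∞, 4]
  [-4, 0, ∞, 11, ∞, 0]
  [∞, ∞, 0, 4, ∞, 3]
  [∞, ∞, ∞, 0, ∞, ∞]
  [-6, -2, ∞, -5, 0, -2]
  [14, 20, ∞, 29, 19, 0]
D(4):
  [0, 10, ∞, 15, ∞, 4]
  [-4, 0, ∞, 11, ∞, 0]
  [∞, ∞, 0, 4, ∞, 3]
  [∞, ∞, ∞, 0, ∞, ∞]
  [-6, -2, ∞, -5, 0, -2]
  [14, 20, ∞, 29, 19, 0]
D(5):
  [0, 10, ∞, 15, ∞, 4]
  [-4, 0, ∞, 11, ∞, 0]
  [∞, ∞, 0, 4, ∞, 3]
  [∞, ∞, ∞, 0, ∞, ∞]
  [-6, -2, ∞, -5, 0, -2]
  [13, 17, ∞, 14, 19, 0]
D(6):
  [0, 10, ∞, 15, 23, 4]
  [-4, 0, ∞, 11, 19, 0]
  [16, 20, 0, 4, 22, 3]
  [∞, ∞, ∞, 0, ∞, ∞]
  [-6, -2, ∞, -5, 0, -2]
  [13, 17, ∞, 14, 19, 0]
Key observation: every diagonal entry stays at the unit through all rounds, so no improving cycle exists.
Answer: CONVERGES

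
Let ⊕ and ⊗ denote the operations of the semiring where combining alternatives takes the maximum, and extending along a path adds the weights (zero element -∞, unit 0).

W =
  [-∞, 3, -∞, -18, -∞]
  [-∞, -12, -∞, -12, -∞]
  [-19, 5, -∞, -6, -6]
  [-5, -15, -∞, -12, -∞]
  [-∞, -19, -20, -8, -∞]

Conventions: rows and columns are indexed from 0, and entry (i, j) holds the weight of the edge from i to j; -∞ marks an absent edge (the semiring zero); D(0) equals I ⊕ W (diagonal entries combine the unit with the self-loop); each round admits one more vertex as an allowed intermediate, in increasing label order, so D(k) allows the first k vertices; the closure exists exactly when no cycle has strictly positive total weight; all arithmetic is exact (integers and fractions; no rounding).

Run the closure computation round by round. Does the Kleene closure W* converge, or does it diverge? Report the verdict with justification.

D(0):
  [0, 3, -∞, -18, -∞]
  [-∞, 0, -∞, -12, -∞]
  [-19, 5, 0, -6, -6]
  [-5, -15, -∞, 0, -∞]
  [-∞, -19, -20, -8, 0]
D(1):
  [0, 3, -∞, -18, -∞]
  [-∞, 0, -∞, -12, -∞]
  [-19, 5, 0, -6, -6]
  [-5, -2, -∞, 0, -∞]
  [-∞, -19, -20, -8, 0]
D(2):
  [0, 3, -∞, -9, -∞]
  [-∞, 0, -∞, -12, -∞]
  [-19, 5, 0, -6, -6]
  [-5, -2, -∞, 0, -∞]
  [-∞, -19, -20, -8, 0]
D(3):
  [0, 3, -∞, -9, -∞]
  [-∞, 0, -∞, -12, -∞]
  [-19, 5, 0, -6, -6]
  [-5, -2, -∞, 0, -∞]
  [-39, -15, -20, -8, 0]
D(4):
  [0, 3, -∞, -9, -∞]
  [-17, 0, -∞, -12, -∞]
  [-11, 5, 0, -6, -6]
  [-5, -2, -∞, 0, -∞]
  [-13, -10, -20, -8, 0]
D(5):
  [0, 3, -∞, -9, -∞]
  [-17, 0, -∞, -12, -∞]
  [-11, 5, 0, -6, -6]
  [-5, -2, -∞, 0, -∞]
  [-13, -10, -20, -8, 0]
Key observation: every diagonal entry stays at the unit through all rounds, so no improving cycle exists.
Answer: CONVERGES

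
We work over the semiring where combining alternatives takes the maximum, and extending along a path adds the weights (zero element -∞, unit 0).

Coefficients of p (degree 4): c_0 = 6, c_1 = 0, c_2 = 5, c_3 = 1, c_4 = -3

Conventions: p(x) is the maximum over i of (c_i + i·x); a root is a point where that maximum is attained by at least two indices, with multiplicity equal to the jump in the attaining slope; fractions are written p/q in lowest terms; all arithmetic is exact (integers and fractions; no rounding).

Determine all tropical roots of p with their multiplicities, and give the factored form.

hull edge (i=0, c=6) to (i=2, c=5): slope -1/2, span 2
hull edge (i=2, c=5) to (i=4, c=-3): slope -4, span 2
Factored form: p(x) = -3 ⊗ (x ⊕ 1/2) ⊗ (x ⊕ 1/2) ⊗ (x ⊕ 4) ⊗ (x ⊕ 4)
Answer: roots = 1/2 (mult 2), 4 (mult 2)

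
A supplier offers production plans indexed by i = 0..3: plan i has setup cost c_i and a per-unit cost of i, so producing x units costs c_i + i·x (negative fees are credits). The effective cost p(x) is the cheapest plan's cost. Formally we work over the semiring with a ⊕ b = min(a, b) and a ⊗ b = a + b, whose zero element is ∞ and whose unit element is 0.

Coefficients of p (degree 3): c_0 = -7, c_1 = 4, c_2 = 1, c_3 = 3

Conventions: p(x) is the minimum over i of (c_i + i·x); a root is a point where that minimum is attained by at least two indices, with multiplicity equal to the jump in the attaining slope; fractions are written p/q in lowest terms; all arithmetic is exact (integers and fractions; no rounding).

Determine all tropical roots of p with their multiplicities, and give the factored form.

hull edge (i=0, c=-7) to (i=3, c=3): slope 10/3, span 3
Factored form: p(x) = 3 ⊗ (x ⊕ (-10/3)) ⊗ (x ⊕ (-10/3)) ⊗ (x ⊕ (-10/3))
Answer: roots = -10/3 (mult 3)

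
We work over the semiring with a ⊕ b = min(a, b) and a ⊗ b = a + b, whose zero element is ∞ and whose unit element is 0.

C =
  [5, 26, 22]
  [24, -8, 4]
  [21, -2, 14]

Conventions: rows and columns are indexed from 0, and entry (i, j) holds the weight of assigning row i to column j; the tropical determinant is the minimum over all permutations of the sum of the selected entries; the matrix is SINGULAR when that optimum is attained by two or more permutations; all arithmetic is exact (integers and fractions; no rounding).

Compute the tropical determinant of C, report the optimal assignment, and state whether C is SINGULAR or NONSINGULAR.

σ = (0, 1, 2): 5 + (-8) + 14 = 11
σ = (0, 2, 1): 5 + 4 + (-2) = 7
σ = (1, 0, 2): 26 + 24 + 14 = 64
σ = (1, 2, 0): 26 + 4 + 21 = 51
σ = (2, 0, 1): 22 + 24 + (-2) = 44
σ = (2, 1, 0): 22 + (-8) + 21 = 35
Optimal value attained by: σ = (0, 2, 1).
Answer: det⊕(C) = 7; verdict: NONSINGULAR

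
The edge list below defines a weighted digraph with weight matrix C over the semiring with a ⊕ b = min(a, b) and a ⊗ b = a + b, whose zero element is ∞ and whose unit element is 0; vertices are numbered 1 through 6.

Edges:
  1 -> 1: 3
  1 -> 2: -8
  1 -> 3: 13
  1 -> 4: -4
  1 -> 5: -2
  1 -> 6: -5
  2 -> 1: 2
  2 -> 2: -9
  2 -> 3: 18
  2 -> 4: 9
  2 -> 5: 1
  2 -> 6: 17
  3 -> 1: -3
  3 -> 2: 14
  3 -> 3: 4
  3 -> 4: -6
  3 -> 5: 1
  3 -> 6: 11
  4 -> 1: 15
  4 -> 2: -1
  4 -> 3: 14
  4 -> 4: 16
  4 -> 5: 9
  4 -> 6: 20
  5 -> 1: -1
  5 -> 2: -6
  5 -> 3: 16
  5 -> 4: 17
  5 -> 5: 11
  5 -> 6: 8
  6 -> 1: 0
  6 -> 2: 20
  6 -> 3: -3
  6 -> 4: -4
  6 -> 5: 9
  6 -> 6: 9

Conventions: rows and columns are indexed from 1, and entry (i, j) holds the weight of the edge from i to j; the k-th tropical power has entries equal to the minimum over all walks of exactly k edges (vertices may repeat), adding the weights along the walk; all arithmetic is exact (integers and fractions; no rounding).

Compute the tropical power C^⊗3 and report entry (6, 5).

C^⊗2:
  [-6, -17, -8, -9, -7, -2]
  [-7, -18, 9, -2, -8, -3]
  [0, -11, 8, -7, -5, -8]
  [1, -10, 17, 8, 0, 10]
  [-4, -15, 5, -5, -5, -6]
  [-6, -8, 1, -9, -2, -5]
C^⊗3:
  [-15, -26, -5, -14, -16, -11]
  [-16, -27, -6, -11, -17, -12]
  [-9, -20, -11, -12, -10, -5]
  [-8, -19, 7, -3, -9, -4]
  [-13, -24, -9, -10, -14, -9]
  [-6, -17, -8, -10, -8, -11]
Key observation: the optimum is the walk 6->3->1->5, with weight (-3) + (-3) + (-2) = -8.
Optimal value attained by: walk 6->3->1->5.
Answer: (C^⊗3)[6][5] = -8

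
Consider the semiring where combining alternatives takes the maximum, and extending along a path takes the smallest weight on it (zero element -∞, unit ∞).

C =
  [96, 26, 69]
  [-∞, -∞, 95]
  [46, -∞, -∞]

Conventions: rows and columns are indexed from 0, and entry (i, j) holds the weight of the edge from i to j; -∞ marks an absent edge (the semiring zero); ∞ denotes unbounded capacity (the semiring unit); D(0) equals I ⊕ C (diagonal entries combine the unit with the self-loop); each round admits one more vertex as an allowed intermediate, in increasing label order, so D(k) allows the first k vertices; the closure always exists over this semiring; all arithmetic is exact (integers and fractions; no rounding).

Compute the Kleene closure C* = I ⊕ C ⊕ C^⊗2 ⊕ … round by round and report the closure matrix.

D(0):
  [∞, 26, 69]
  [-∞, ∞, 95]
  [46, -∞, ∞]
D(1):
  [∞, 26, 69]
  [-∞, ∞, 95]
  [46, 26, ∞]
D(2):
  [∞, 26, 69]
  [-∞, ∞, 95]
  [46, 26, ∞]
D(3):
  [∞, 26, 69]
  [46, ∞, 95]
  [46, 26, ∞]
Answer: C* = [[∞, 26, 69], [46, ∞, 95], [46, 26, ∞]]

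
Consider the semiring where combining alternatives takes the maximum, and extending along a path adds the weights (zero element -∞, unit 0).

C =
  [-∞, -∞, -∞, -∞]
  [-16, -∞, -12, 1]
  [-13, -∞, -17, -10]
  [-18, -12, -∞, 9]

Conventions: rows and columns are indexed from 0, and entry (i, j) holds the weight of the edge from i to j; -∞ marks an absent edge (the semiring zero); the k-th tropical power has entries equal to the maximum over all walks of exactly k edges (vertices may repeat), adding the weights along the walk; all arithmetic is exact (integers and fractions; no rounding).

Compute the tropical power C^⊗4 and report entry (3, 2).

C^⊗2:
  [-∞, -∞, -∞, -∞]
  [-17, -11, -29, 10]
  [-28, -22, -34, -1]
  [-9, -3, -24, 18]
C^⊗3:
  [-∞, -∞, -∞, -∞]
  [-8, -2, -23, 19]
  [-19, -13, -34, 8]
  [0, 6, -15, 27]
C^⊗4:
  [-∞, -∞, -∞, -∞]
  [1, 7, -14, 28]
  [-10, -4, -25, 17]
  [9, 15, -6, 36]
Key observation: the optimum is the walk 3->3->3->1->2, with weight 9 + 9 + (-12) + (-12) = -6.
Optimal value attained by: walk 3->3->3->1->2.
Answer: (C^⊗4)[3][2] = -6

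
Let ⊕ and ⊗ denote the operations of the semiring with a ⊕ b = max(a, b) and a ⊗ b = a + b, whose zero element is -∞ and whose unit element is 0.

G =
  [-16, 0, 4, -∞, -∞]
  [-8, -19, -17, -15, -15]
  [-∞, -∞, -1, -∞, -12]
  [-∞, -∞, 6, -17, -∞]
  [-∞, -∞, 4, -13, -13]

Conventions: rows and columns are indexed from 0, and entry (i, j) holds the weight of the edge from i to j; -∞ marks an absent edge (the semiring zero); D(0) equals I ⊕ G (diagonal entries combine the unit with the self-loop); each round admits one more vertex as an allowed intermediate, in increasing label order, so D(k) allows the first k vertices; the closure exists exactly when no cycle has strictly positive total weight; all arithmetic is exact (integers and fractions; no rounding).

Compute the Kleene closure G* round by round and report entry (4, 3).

D(0):
  [0, 0, 4, -∞, -∞]
  [-8, 0, -17, -15, -15]
  [-∞, -∞, 0, -∞, -12]
  [-∞, -∞, 6, 0, -∞]
  [-∞, -∞, 4, -13, 0]
D(1):
  [0, 0, 4, -∞, -∞]
  [-8, 0, -4, -15, -15]
  [-∞, -∞, 0, -∞, -12]
  [-∞, -∞, 6, 0, -∞]
  [-∞, -∞, 4, -13, 0]
D(2):
  [0, 0, 4, -15, -15]
  [-8, 0, -4, -15, -15]
  [-∞, -∞, 0, -∞, -12]
  [-∞, -∞, 6, 0, -∞]
  [-∞, -∞, 4, -13, 0]
D(3):
  [0, 0, 4, -15, -8]
  [-8, 0, -4, -15, -15]
  [-∞, -∞, 0, -∞, -12]
  [-∞, -∞, 6, 0, -6]
  [-∞, -∞, 4, -13, 0]
D(4):
  [0, 0, 4, -15, -8]
  [-8, 0, -4, -15, -15]
  [-∞, -∞, 0, -∞, -12]
  [-∞, -∞, 6, 0, -6]
  [-∞, -∞, 4, -13, 0]
D(5):
  [0, 0, 4, -15, -8]
  [-8, 0, -4, -15, -15]
  [-∞, -∞, 0, -25, -12]
  [-∞, -∞, 6, 0, -6]
  [-∞, -∞, 4, -13, 0]
Answer: G*[4][3] = -13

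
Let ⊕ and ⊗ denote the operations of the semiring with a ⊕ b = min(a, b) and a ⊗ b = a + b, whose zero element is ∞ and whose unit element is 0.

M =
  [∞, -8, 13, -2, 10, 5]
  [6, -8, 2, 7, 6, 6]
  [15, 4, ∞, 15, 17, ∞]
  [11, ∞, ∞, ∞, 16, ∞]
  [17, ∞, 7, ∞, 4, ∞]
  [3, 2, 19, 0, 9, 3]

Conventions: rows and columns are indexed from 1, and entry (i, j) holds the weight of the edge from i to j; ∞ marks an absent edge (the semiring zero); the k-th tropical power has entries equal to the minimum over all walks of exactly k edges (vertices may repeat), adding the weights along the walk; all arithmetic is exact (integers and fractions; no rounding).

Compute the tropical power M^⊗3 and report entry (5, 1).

M^⊗2:
  [-2, -16, -6, -1, -2, -2]
  [-2, -16, -6, -1, -2, -2]
  [10, -4, 6, 11, 10, 10]
  [33, 3, 23, 9, 20, 16]
  [21, 9, 11, 15, 8, 22]
  [6, -6, 4, 1, 8, 6]
M^⊗3:
  [-10, -24, -14, -9, -10, -10]
  [-10, -24, -14, -9, -10, -10]
  [2, -12, -2, 3, 2, 2]
  [9, -5, 5, 10, 9, 9]
  [15, 1, 11, 16, 12, 15]
  [0, -14, -4, 1, 0, 0]
Key observation: the optimum is the walk 5->1->2->1, with weight 17 + (-8) + 6 = 15.
Optimal value attained by: walk 5->1->2->1.
Answer: (M^⊗3)[5][1] = 15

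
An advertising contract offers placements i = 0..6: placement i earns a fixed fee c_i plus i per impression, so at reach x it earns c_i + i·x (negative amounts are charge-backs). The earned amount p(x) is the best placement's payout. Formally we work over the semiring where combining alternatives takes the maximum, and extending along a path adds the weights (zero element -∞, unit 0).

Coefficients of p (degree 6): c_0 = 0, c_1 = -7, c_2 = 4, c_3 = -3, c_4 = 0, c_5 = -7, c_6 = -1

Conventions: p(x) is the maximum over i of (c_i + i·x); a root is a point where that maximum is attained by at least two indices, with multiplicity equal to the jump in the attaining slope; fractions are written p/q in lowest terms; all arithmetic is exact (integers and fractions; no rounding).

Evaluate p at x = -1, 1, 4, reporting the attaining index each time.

p(-1) = max(0+0·(-1)=0, -7+1·(-1)=-8, 4+2·(-1)=2, -3+3·(-1)=-6, 0+4·(-1)=-4, -7+5·(-1)=-12, -1+6·(-1)=-7) = 2 (attained by i=2)
p(1) = max(0+0·1=0, -7+1·1=-6, 4+2·1=6, -3+3·1=0, 0+4·1=4, -7+5·1=-2, -1+6·1=5) = 6 (attained by i=2)
p(4) = max(0+0·4=0, -7+1·4=-3, 4+2·4=12, -3+3·4=9, 0+4·4=16, -7+5·4=13, -1+6·4=23) = 23 (attained by i=6)
Answer: p(-1) = 2; p(1) = 6; p(4) = 23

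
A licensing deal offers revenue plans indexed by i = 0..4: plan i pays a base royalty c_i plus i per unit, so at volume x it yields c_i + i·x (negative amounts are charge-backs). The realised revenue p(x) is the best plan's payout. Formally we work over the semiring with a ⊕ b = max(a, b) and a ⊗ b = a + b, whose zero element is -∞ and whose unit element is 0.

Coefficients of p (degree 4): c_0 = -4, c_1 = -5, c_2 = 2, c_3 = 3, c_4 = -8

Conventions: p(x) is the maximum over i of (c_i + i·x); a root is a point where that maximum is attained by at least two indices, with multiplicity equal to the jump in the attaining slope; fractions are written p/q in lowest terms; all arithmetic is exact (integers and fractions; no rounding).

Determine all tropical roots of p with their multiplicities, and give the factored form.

hull edge (i=0, c=-4) to (i=2, c=2): slope 3, span 2
hull edge (i=2, c=2) to (i=3, c=3): slope 1, span 1
hull edge (i=3, c=3) to (i=4, c=-8): slope -11, span 1
Factored form: p(x) = -8 ⊗ (x ⊕ (-3)) ⊗ (x ⊕ (-3)) ⊗ (x ⊕ (-1)) ⊗ (x ⊕ 11)
Answer: roots = -3 (mult 2), -1 (mult 1), 11 (mult 1)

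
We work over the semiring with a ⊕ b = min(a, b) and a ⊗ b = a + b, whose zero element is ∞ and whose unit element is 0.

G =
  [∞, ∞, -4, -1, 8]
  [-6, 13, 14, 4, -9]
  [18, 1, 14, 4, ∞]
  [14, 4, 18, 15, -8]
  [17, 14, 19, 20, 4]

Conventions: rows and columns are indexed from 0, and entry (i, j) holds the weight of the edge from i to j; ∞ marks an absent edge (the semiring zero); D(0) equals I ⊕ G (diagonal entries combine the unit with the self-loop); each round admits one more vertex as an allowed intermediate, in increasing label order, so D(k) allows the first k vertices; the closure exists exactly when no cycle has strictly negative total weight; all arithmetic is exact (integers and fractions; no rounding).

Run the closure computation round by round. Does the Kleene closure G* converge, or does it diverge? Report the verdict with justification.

D(0):
  [0, ∞, -4, -1, 8]
  [-6, 0, 14, 4, -9]
  [18, 1, 0, 4, ∞]
  [14, 4, 18, 0, -8]
  [17, 14, 19, 20, 0]
D(1):
  [0, ∞, -4, -1, 8]
  [-6, 0, -10, -7, -9]
  [18, 1, 0, 4, 26]
  [14, 4, 10, 0, -8]
  [17, 14, 13, 16, 0]
Detection: at round 2, diagonal entry (2, 2) turns strictly negative.
Key observation: the cycle 2->1->0->2 has total weight 1 + (-6) + (-4), which is strictly negative.
Answer: DIVERGES — negative cycle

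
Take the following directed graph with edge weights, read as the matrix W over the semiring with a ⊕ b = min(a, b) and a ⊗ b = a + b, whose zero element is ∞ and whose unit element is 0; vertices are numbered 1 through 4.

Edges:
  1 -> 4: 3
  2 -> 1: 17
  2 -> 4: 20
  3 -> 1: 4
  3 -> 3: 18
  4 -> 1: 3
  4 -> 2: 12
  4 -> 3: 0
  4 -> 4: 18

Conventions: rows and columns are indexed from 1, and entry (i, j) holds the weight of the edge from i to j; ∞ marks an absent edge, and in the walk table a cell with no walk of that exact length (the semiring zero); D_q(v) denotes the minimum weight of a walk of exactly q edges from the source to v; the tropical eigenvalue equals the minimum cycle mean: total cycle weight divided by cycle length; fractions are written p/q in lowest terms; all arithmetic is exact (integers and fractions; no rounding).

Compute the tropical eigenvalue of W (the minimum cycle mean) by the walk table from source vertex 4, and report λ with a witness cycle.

q=0: [∞, ∞, ∞, 0]
q=1: [3, 12, 0, 18]
q=2: [4, 30, 18, 6]
q=3: [9, 18, 6, 7]
q=4: [10, 19, 7, 12]
Optimal cycle mean attained by: cycle 1->4->3->1, total 3 + 0 + 4, length 3.
Answer: λ = 7/3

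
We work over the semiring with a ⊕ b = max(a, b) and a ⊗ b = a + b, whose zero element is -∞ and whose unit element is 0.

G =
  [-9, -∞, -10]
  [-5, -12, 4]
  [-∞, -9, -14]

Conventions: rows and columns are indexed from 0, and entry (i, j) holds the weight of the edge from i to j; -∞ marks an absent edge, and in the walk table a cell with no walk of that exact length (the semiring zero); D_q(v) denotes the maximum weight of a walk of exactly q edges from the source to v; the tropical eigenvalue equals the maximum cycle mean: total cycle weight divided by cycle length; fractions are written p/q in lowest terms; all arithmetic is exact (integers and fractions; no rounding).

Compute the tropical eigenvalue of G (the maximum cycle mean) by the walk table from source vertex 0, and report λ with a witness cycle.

q=0: [0, -∞, -∞]
q=1: [-9, -∞, -10]
q=2: [-18, -19, -19]
q=3: [-24, -28, -15]
Optimal cycle mean attained by: cycle 1->2->1, total 4 + (-9), length 2.
Answer: λ = -5/2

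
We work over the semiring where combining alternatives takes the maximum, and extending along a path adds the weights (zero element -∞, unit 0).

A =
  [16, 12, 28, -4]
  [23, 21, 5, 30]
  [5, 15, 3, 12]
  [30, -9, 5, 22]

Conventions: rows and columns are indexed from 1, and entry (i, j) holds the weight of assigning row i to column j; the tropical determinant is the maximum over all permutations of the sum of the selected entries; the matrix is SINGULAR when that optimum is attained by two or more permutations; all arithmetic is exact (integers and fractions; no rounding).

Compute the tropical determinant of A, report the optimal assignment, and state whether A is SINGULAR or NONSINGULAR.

σ = (1, 2, 3, 4): 16 + 21 + 3 + 22 = 62
σ = (1, 2, 4, 3): 16 + 21 + 12 + 5 = 54
σ = (1, 3, 2, 4): 16 + 5 + 15 + 22 = 58
σ = (1, 3, 4, 2): 16 + 5 + 12 + (-9) = 24
σ = (1, 4, 2, 3): 16 + 30 + 15 + 5 = 66
σ = (1, 4, 3, 2): 16 + 30 + 3 + (-9) = 40
σ = (2, 1, 3, 4): 12 + 23 + 3 + 22 = 60
σ = (2, 1, 4, 3): 12 + 23 + 12 + 5 = 52
σ = (2, 3, 1, 4): 12 + 5 + 5 + 22 = 44
σ = (2, 3, 4, 1): 12 + 5 + 12 + 30 = 59
σ = (2, 4, 1, 3): 12 + 30 + 5 + 5 = 52
σ = (2, 4, 3, 1): 12 + 30 + 3 + 30 = 75
σ = (3, 1, 2, 4): 28 + 23 + 15 + 22 = 88
σ = (3, 1, 4, 2): 28 + 23 + 12 + (-9) = 54
σ = (3, 2, 1, 4): 28 + 21 + 5 + 22 = 76
σ = (3, 2, 4, 1): 28 + 21 + 12 + 30 = 91
σ = (3, 4, 1, 2): 28 + 30 + 5 + (-9) = 54
σ = (3, 4, 2, 1): 28 + 30 + 15 + 30 = 103
σ = (4, 1, 2, 3): (-4) + 23 + 15 + 5 = 39
σ = (4, 1, 3, 2): (-4) + 23 + 3 + (-9) = 13
σ = (4, 2, 1, 3): (-4) + 21 + 5 + 5 = 27
σ = (4, 2, 3, 1): (-4) + 21 + 3 + 30 = 50
σ = (4, 3, 1, 2): (-4) + 5 + 5 + (-9) = -3
σ = (4, 3, 2, 1): (-4) + 5 + 15 + 30 = 46
Optimal value attained by: σ = (3, 4, 2, 1).
Answer: det⊕(A) = 103; verdict: NONSINGULAR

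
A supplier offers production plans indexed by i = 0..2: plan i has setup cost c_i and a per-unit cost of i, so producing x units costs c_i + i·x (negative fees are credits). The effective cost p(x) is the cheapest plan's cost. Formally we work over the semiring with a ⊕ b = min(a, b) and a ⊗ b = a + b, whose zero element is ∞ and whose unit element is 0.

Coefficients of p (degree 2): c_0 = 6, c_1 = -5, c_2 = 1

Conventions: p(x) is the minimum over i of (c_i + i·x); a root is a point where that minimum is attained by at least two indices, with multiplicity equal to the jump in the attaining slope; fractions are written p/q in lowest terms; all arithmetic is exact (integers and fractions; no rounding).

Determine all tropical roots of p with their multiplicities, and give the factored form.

hull edge (i=0, c=6) to (i=1, c=-5): slope -11, span 1
hull edge (i=1, c=-5) to (i=2, c=1): slope 6, span 1
Factored form: p(x) = 1 ⊗ (x ⊕ (-6)) ⊗ (x ⊕ 11)
Answer: roots = -6 (mult 1), 11 (mult 1)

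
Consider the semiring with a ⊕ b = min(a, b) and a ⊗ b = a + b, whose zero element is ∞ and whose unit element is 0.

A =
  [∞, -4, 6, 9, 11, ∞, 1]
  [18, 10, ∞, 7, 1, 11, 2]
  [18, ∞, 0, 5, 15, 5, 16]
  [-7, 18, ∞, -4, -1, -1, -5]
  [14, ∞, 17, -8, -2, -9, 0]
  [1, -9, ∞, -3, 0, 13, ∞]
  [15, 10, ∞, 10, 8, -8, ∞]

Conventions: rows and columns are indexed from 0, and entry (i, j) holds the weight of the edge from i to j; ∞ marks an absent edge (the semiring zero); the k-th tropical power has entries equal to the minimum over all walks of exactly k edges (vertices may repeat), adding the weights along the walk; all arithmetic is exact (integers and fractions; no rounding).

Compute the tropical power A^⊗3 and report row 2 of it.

A^⊗2:
  [2, 6, 6, 3, -3, -7, -2]
  [0, 2, 18, -7, -1, -8, 1]
  [-2, -4, 0, 1, 4, 4, 0]
  [-11, -11, -1, -9, -5, -13, -9]
  [-15, -18, 15, -12, -9, -11, -13]
  [-10, -3, 7, -8, -8, -9, -8]
  [-7, -17, 21, -11, -8, -1, 5]
A^⊗3:
  [-6, -16, 6, -11, -7, -12, -3]
  [-14, -17, 6, -11, -8, -10, -12]
  [-6, -6, 0, -4, -3, -8, -4]
  [-16, -22, -5, -16, -13, -17, -14]
  [-19, -20, -9, -17, -17, -21, -17]
  [-15, -18, -4, -16, -10, -17, -13]
  [-18, -11, -1, -16, -16, -17, -16]
Answer: row 2 of A^⊗3 = [-6, -6, 0, -4, -3, -8, -4]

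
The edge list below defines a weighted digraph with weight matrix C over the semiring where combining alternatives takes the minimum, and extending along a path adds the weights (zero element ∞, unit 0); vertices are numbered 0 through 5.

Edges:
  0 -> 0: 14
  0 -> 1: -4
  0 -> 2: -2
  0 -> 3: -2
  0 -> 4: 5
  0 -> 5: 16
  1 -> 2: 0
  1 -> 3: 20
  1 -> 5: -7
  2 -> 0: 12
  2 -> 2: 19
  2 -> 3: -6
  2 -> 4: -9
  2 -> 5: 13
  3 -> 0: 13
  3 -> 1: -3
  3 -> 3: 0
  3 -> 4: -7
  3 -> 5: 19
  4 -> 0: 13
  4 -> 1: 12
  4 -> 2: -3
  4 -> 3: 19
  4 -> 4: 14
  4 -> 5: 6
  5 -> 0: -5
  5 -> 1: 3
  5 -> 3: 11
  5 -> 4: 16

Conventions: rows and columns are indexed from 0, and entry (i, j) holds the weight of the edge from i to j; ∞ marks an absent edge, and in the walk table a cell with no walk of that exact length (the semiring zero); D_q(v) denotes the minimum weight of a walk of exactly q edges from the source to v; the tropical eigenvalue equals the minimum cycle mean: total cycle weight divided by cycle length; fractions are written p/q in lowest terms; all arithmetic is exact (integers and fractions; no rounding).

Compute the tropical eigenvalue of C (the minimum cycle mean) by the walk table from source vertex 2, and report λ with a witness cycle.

q=0: [∞, ∞, 0, ∞, ∞, ∞]
q=1: [12, ∞, 19, -6, -9, 13]
q=2: [4, -9, -12, -6, -13, -3]
q=3: [-8, -9, -16, -18, -21, -16]
q=4: [-21, -21, -24, -22, -25, -16]
q=5: [-21, -25, -28, -30, -33, -28]
q=6: [-33, -33, -36, -34, -37, -32]
Optimal cycle mean attained by: cycle 2->4->2, total (-9) + (-3), length 2.
Answer: λ = -6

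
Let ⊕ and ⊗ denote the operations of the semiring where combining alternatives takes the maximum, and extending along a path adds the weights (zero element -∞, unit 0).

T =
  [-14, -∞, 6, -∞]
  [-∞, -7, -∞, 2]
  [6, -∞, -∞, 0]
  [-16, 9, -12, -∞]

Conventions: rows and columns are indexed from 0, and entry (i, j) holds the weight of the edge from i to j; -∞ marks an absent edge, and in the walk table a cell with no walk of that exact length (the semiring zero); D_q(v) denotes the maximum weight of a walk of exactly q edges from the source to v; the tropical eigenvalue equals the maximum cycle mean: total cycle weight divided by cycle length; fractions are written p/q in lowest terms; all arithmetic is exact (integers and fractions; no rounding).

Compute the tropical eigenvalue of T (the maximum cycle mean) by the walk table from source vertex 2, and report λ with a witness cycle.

q=0: [-∞, -∞, 0, -∞]
q=1: [6, -∞, -∞, 0]
q=2: [-8, 9, 12, -∞]
q=3: [18, 2, -2, 12]
q=4: [4, 21, 24, 4]
Optimal cycle mean attained by: cycle 0->2->0, total 6 + 6, length 2.
Answer: λ = 6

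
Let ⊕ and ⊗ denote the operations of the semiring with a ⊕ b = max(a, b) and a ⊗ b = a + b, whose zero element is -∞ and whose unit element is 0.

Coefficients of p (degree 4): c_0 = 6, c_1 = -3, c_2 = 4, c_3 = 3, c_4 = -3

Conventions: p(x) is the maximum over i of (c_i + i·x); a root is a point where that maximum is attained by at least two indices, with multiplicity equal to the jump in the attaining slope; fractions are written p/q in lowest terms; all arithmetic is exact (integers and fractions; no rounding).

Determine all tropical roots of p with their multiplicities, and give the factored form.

hull edge (i=0, c=6) to (i=3, c=3): slope -1, span 3
hull edge (i=3, c=3) to (i=4, c=-3): slope -6, span 1
Factored form: p(x) = -3 ⊗ (x ⊕ 1) ⊗ (x ⊕ 1) ⊗ (x ⊕ 1) ⊗ (x ⊕ 6)
Answer: roots = 1 (mult 3), 6 (mult 1)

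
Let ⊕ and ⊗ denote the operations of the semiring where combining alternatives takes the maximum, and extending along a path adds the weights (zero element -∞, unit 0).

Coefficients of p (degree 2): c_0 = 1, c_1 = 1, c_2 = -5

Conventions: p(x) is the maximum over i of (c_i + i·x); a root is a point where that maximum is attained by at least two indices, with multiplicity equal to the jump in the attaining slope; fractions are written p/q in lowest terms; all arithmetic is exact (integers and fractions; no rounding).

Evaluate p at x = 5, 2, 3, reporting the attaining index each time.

p(5) = max(1+0·5=1, 1+1·5=6, -5+2·5=5) = 6 (attained by i=1)
p(2) = max(1+0·2=1, 1+1·2=3, -5+2·2=-1) = 3 (attained by i=1)
p(3) = max(1+0·3=1, 1+1·3=4, -5+2·3=1) = 4 (attained by i=1)
Answer: p(5) = 6; p(2) = 3; p(3) = 4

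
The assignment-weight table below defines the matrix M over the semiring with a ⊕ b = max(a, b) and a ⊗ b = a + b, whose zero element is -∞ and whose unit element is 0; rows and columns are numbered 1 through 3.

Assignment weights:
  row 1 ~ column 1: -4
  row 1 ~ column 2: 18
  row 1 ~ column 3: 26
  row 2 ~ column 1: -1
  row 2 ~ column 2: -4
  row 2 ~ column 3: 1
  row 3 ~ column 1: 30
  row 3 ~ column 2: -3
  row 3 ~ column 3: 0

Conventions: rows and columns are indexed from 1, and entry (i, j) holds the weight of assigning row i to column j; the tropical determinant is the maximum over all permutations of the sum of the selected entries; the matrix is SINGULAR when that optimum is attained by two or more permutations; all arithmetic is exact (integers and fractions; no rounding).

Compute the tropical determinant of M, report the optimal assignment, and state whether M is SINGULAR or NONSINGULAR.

σ = (1, 2, 3): (-4) + (-4) + 0 = -8
σ = (1, 3, 2): (-4) + 1 + (-3) = -6
σ = (2, 1, 3): 18 + (-1) + 0 = 17
σ = (2, 3, 1): 18 + 1 + 30 = 49
σ = (3, 1, 2): 26 + (-1) + (-3) = 22
σ = (3, 2, 1): 26 + (-4) + 30 = 52
Optimal value attained by: σ = (3, 2, 1).
Answer: det⊕(M) = 52; verdict: NONSINGULAR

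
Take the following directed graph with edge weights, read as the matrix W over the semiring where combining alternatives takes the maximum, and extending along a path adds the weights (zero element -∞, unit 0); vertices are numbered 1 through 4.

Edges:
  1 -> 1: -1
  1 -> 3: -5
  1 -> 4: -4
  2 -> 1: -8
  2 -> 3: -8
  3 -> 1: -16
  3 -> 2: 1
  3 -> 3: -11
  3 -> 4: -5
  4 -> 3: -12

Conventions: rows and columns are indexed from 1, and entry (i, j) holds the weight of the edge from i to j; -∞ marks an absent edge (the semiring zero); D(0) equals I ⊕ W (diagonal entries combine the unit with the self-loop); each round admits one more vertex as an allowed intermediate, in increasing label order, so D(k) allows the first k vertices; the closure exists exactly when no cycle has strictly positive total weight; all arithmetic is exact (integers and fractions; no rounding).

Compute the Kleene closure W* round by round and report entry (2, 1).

D(0):
  [0, -∞, -5, -4]
  [-8, 0, -8, -∞]
  [-16, 1, 0, -5]
  [-∞, -∞, -12, 0]
D(1):
  [0, -∞, -5, -4]
  [-8, 0, -8, -12]
  [-16, 1, 0, -5]
  [-∞, -∞, -12, 0]
D(2):
  [0, -∞, -5, -4]
  [-8, 0, -8, -12]
  [-7, 1, 0, -5]
  [-∞, -∞, -12, 0]
D(3):
  [0, -4, -5, -4]
  [-8, 0, -8, -12]
  [-7, 1, 0, -5]
  [-19, -11, -12, 0]
D(4):
  [0, -4, -5, -4]
  [-8, 0, -8, -12]
  [-7, 1, 0, -5]
  [-19, -11, -12, 0]
Answer: W*[2][1] = -8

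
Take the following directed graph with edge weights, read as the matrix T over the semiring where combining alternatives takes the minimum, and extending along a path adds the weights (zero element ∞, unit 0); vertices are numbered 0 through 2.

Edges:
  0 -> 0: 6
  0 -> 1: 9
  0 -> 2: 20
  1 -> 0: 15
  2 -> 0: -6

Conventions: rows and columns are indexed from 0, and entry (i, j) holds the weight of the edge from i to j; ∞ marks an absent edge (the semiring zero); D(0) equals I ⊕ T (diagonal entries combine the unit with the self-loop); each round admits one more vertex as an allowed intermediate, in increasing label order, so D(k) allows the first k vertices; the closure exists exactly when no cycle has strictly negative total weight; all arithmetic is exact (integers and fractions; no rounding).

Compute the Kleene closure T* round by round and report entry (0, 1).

D(0):
  [0, 9, 20]
  [15, 0, ∞]
  [-6, ∞, 0]
D(1):
  [0, 9, 20]
  [15, 0, 35]
  [-6, 3, 0]
D(2):
  [0, 9, 20]
  [15, 0, 35]
  [-6, 3, 0]
D(3):
  [0, 9, 20]
  [15, 0, 35]
  [-6, 3, 0]
Answer: T*[0][1] = 9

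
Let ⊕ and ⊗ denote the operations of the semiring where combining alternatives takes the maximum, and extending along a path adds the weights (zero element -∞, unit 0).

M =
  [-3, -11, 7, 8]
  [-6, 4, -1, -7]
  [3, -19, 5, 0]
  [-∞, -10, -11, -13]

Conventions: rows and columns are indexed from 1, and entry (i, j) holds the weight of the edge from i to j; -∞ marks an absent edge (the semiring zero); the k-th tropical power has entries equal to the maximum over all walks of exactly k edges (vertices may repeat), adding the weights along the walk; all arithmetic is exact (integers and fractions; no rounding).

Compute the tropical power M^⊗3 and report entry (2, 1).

M^⊗2:
  [10, -2, 12, 7]
  [2, 8, 4, 2]
  [8, -8, 10, 11]
  [-8, -6, -6, -11]
M^⊗3:
  [15, 2, 17, 18]
  [7, 12, 9, 10]
  [13, 1, 15, 16]
  [-3, -2, -1, 0]
Key observation: the optimum is the walk 2->3->3->1, with weight (-1) + 5 + 3 = 7.
Optimal value attained by: walk 2->3->3->1.
Answer: (M^⊗3)[2][1] = 7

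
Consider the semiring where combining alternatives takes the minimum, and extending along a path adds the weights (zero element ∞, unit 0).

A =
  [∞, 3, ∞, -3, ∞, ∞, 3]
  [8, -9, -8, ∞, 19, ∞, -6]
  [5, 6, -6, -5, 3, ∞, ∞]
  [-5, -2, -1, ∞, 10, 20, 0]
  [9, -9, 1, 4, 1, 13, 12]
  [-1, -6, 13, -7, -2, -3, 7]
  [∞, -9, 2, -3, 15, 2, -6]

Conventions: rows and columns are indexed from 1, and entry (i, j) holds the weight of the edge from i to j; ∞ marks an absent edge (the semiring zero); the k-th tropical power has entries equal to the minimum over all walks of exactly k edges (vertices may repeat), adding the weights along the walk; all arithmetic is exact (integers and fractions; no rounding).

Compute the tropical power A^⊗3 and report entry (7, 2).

A^⊗2:
  [-8, -6, -5, 0, 7, 5, -3]
  [-3, -18, -17, -13, -5, -4, -15]
  [-10, -7, -12, -11, -3, 15, -5]
  [4, -11, -10, -8, 2, 2, -8]
  [-1, -18, -17, -4, 2, 10, -15]
  [-12, -15, -14, -10, -5, -6, -12]
  [-8, -18, -17, -9, 0, -4, -15]
A^⊗3:
  [-5, -15, -14, -11, -2, -1, -12]
  [-18, -27, -26, -22, -14, -13, -24]
  [-16, -16, -18, -17, -9, -3, -13]
  [-13, -20, -19, -15, -7, -6, -17]
  [-12, -27, -26, -22, -14, -13, -24]
  [-15, -24, -23, -19, -11, -10, -21]
  [-14, -27, -26, -22, -14, -13, -24]
Key observation: the optimum is the walk 7->2->2->2, with weight (-9) + (-9) + (-9) = -27.
Optimal value attained by: walk 7->2->2->2.
Answer: (A^⊗3)[7][2] = -27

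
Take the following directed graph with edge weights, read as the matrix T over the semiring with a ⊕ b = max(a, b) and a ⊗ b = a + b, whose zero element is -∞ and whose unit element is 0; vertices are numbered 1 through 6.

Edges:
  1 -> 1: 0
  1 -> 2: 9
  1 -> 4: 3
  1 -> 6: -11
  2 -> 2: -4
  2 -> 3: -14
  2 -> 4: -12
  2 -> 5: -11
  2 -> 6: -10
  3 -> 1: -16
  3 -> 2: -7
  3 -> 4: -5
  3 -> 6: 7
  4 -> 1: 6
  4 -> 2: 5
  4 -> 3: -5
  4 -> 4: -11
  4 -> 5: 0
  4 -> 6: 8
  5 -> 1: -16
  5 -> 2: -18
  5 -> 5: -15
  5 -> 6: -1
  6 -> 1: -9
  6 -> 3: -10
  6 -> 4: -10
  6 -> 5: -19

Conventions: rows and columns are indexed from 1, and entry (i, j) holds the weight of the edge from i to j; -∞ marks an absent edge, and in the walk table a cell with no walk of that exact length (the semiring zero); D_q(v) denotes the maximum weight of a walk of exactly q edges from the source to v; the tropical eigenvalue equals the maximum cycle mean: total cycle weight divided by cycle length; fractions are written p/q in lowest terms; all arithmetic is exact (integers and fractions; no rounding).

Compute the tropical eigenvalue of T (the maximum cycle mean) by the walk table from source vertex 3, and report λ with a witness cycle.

q=0: [-∞, -∞, 0, -∞, -∞, -∞]
q=1: [-16, -7, -∞, -5, -∞, 7]
q=2: [1, 0, -3, -3, -5, 3]
q=3: [3, 10, -7, 4, -3, 5]
q=4: [10, 12, -1, 6, 4, 12]
q=5: [12, 19, 2, 13, 6, 14]
q=6: [19, 21, 8, 15, 13, 21]
Optimal cycle mean attained by: cycle 1->4->1, total 3 + 6, length 2.
Answer: λ = 9/2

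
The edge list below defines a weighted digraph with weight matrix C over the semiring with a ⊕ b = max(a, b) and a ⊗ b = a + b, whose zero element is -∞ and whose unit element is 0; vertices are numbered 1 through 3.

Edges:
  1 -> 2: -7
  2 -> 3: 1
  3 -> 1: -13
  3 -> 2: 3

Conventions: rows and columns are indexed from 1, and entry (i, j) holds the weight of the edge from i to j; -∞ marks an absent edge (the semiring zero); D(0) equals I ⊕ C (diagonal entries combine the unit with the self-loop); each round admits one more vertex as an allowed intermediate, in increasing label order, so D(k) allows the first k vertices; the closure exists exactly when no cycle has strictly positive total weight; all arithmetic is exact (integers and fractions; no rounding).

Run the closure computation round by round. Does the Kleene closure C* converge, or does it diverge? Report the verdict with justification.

D(0):
  [0, -7, -∞]
  [-∞, 0, 1]
  [-13, 3, 0]
D(1):
  [0, -7, -∞]
  [-∞, 0, 1]
  [-13, 3, 0]
Detection: at round 2, diagonal entry (3, 3) turns strictly positive.
Key observation: the cycle 3->2->3 has total weight 3 + 1, which is strictly positive.
Answer: DIVERGES — positive cycle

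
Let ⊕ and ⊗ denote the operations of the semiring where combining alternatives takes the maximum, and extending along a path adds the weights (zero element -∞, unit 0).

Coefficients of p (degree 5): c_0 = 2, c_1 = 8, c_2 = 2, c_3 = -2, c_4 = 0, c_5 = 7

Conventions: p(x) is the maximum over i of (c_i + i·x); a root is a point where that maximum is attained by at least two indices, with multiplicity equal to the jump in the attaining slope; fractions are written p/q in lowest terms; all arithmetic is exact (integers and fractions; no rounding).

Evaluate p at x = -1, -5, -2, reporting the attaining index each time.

p(-1) = max(2+0·(-1)=2, 8+1·(-1)=7, 2+2·(-1)=0, -2+3·(-1)=-5, 0+4·(-1)=-4, 7+5·(-1)=2) = 7 (attained by i=1)
p(-5) = max(2+0·(-5)=2, 8+1·(-5)=3, 2+2·(-5)=-8, -2+3·(-5)=-17, 0+4·(-5)=-20, 7+5·(-5)=-18) = 3 (attained by i=1)
p(-2) = max(2+0·(-2)=2, 8+1·(-2)=6, 2+2·(-2)=-2, -2+3·(-2)=-8, 0+4·(-2)=-8, 7+5·(-2)=-3) = 6 (attained by i=1)
Answer: p(-1) = 7; p(-5) = 3; p(-2) = 6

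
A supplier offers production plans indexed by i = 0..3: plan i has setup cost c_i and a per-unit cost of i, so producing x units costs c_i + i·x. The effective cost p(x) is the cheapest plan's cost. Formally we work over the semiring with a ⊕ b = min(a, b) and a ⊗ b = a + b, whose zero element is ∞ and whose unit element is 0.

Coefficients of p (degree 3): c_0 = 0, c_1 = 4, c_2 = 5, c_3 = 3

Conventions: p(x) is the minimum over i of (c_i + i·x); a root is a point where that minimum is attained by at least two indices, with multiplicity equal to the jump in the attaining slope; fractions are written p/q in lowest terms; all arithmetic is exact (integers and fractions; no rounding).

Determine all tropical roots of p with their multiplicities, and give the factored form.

hull edge (i=0, c=0) to (i=3, c=3): slope 1, span 3
Factored form: p(x) = 3 ⊗ (x ⊕ (-1)) ⊗ (x ⊕ (-1)) ⊗ (x ⊕ (-1))
Answer: roots = -1 (mult 3)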